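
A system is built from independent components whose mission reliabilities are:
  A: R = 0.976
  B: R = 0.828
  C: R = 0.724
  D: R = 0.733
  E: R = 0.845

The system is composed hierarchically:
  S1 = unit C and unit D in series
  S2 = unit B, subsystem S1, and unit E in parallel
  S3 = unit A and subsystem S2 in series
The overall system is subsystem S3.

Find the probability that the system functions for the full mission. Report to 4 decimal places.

0.9638

Series (C and D): 0.724000 × 0.733000 = 0.530692
Parallel (B, [0.530692], and E): 1 − (1 − 0.828000)(1 − 0.530692)(1 − 0.845000) = 0.987488
Series (A and [0.987488]): 0.976000 × 0.987488 = 0.9638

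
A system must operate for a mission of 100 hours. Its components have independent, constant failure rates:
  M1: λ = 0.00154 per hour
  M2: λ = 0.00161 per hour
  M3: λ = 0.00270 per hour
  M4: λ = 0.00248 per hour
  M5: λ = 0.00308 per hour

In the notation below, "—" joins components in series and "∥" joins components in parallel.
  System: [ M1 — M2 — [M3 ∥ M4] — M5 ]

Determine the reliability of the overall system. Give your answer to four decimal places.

0.5085

R(M1) = exp(−0.00154 × 100) = 0.857272
R(M2) = exp(−0.00161 × 100) = 0.851292
R(M3) = exp(−0.00270 × 100) = 0.763379
R(M4) = exp(−0.00248 × 100) = 0.780360
R(M5) = exp(−0.00308 × 100) = 0.734915
Parallel (M3 and M4): 1 − (1 − 0.763379)(1 − 0.780360) = 0.948029
Series (M1, M2, [0.948029], and M5): 0.857272 × 0.851292 × 0.948029 × 0.734915 = 0.5085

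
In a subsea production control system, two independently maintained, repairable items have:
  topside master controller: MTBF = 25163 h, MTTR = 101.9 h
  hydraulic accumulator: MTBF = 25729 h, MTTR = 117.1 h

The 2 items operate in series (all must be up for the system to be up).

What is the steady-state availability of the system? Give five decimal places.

A(topside master controller) = MTBF/(MTBF+MTTR) = 25163/(25163+101.9) = 0.995967
A(hydraulic accumulator) = MTBF/(MTBF+MTTR) = 25729/(25729+117.1) = 0.995469
Series availability: 0.995967 × 0.995469 = 0.99145

0.99145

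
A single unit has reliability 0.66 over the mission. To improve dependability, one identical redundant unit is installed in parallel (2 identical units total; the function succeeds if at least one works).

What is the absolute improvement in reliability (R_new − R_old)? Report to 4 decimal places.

0.2244

R_before = 0.66
R_after = 1 − (1 − 0.66)^2 = 0.8844
ΔR = 0.8844 − 0.66 = 0.2244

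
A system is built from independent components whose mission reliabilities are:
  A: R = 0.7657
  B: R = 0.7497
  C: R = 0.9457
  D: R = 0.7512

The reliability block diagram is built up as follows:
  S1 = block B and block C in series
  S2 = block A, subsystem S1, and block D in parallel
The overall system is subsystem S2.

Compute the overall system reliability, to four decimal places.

0.9830

Series (B and C): 0.749700 × 0.945700 = 0.708991
Parallel (A, [0.708991], and D): 1 − (1 − 0.765700)(1 − 0.708991)(1 − 0.751200) = 0.9830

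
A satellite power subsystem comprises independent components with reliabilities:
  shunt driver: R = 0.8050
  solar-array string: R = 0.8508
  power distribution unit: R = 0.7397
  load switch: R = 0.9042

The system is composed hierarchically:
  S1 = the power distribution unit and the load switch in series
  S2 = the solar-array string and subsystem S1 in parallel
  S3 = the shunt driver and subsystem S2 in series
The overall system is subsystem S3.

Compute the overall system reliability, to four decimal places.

0.7652

Series (power distribution unit and load switch): 0.739700 × 0.904200 = 0.668837
Parallel (solar-array string and [0.668837]): 1 − (1 − 0.850800)(1 − 0.668837) = 0.950590
Series (shunt driver and [0.950590]): 0.805000 × 0.950590 = 0.7652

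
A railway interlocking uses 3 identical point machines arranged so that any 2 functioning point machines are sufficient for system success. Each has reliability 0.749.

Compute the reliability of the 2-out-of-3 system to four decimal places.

0.8426

R = Σ_{i=2}^{3} C(3,i) p^i (1−p)^{3−i} with p = 0.749
C(3,2)·0.749^2·0.251^1 = 0.422434
C(3,3)·0.749^3·0.251^0 = 0.420190
Sum = 0.8426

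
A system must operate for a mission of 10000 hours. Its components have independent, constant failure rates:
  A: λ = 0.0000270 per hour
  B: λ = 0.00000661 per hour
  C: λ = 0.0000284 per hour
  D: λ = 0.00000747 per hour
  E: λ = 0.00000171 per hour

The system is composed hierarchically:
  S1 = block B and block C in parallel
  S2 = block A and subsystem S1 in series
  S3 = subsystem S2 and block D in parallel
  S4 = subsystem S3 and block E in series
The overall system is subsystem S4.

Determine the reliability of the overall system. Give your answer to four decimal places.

0.9654

R(A) = exp(−0.0000270 × 10000) = 0.763379
R(B) = exp(−0.00000661 × 10000) = 0.936037
R(C) = exp(−0.0000284 × 10000) = 0.752767
R(D) = exp(−0.00000747 × 10000) = 0.928022
R(E) = exp(−0.00000171 × 10000) = 0.983045
Parallel (B and C): 1 − (1 − 0.936037)(1 − 0.752767) = 0.984186
Series (A and [0.984186]): 0.763379 × 0.984186 = 0.751307
Parallel ([0.751307] and D): 1 − (1 − 0.751307)(1 − 0.928022) = 0.982100
Series ([0.982100] and E): 0.982100 × 0.983045 = 0.9654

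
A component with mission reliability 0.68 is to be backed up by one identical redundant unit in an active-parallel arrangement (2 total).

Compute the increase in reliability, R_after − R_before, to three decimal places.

0.218

R_before = 0.68
R_after = 1 − (1 − 0.68)^2 = 0.898
ΔR = 0.898 − 0.68 = 0.218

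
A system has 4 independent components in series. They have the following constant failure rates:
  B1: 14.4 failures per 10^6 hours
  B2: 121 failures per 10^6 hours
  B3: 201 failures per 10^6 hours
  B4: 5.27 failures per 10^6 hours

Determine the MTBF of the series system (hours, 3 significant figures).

2930

Series of exponential components: λ_sys = Σ λ_i
λ_sys = 0.0000144 + 0.000121 + 0.000201 + 0.00000527 = 3.4167e-04 /h
MTBF = 1 / λ_sys = 2930 h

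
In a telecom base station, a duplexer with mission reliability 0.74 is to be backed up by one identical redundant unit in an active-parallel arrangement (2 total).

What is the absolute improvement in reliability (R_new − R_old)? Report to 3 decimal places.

0.192

R_before = 0.74
R_after = 1 − (1 − 0.74)^2 = 0.932
ΔR = 0.932 − 0.74 = 0.192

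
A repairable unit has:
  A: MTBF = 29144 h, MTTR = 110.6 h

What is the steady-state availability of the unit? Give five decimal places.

A(A) = MTBF/(MTBF+MTTR) = 29144/(29144+110.6) = 0.99622

0.99622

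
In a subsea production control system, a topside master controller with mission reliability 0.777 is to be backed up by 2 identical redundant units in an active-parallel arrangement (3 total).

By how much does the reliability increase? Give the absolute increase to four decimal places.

0.2119

R_before = 0.777
R_after = 1 − (1 − 0.777)^3 = 0.9889
ΔR = 0.9889 − 0.777 = 0.2119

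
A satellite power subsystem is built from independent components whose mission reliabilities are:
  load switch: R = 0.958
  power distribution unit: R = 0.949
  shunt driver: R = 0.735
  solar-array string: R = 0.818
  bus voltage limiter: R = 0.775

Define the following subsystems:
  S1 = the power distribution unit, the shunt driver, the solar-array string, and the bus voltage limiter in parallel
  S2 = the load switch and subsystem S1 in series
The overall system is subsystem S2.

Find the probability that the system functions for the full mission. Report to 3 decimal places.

0.957

Parallel (power distribution unit, shunt driver, solar-array string, and bus voltage limiter): 1 − (1 − 0.94900)(1 − 0.73500)(1 − 0.81800)(1 − 0.77500) = 0.99945
Series (load switch and [0.99945]): 0.95800 × 0.99945 = 0.957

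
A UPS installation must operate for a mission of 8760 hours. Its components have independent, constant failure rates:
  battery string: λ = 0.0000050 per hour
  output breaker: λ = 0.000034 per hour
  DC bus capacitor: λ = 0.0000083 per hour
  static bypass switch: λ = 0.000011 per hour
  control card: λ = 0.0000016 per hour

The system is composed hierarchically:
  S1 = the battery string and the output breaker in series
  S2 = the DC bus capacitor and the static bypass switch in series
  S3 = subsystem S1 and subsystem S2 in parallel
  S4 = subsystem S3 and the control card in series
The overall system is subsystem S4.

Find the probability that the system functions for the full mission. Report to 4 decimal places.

R(battery string) = exp(−0.0000050 × 8760) = 0.957145
R(output breaker) = exp(−0.000034 × 8760) = 0.742420
R(DC bus capacitor) = exp(−0.0000083 × 8760) = 0.929872
R(static bypass switch) = exp(−0.000011 × 8760) = 0.908137
R(control card) = exp(−0.0000016 × 8760) = 0.986082
Series (battery string and output breaker): 0.957145 × 0.742420 = 0.710604
Series (DC bus capacitor and static bypass switch): 0.929872 × 0.908137 = 0.844451
Parallel ([0.710604] and [0.844451]): 1 − (1 − 0.710604)(1 − 0.844451) = 0.954985
Series ([0.954985] and control card): 0.954985 × 0.986082 = 0.9417

0.9417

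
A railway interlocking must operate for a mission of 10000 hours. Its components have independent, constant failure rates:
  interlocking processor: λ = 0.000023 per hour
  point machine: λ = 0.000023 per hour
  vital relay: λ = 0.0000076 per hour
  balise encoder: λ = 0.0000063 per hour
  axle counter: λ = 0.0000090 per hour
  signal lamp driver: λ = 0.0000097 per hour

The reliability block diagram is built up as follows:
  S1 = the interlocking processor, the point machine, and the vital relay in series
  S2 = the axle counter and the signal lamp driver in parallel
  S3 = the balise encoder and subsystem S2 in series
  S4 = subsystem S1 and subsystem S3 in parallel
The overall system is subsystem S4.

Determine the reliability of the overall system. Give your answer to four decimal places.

0.9716

R(interlocking processor) = exp(−0.000023 × 10000) = 0.794534
R(point machine) = exp(−0.000023 × 10000) = 0.794534
R(vital relay) = exp(−0.0000076 × 10000) = 0.926816
R(balise encoder) = exp(−0.0000063 × 10000) = 0.938943
R(axle counter) = exp(−0.0000090 × 10000) = 0.913931
R(signal lamp driver) = exp(−0.0000097 × 10000) = 0.907556
Series (interlocking processor, point machine, and vital relay): 0.794534 × 0.794534 × 0.926816 = 0.585084
Parallel (axle counter and signal lamp driver): 1 − (1 − 0.913931)(1 − 0.907556) = 0.992043
Series (balise encoder and [0.992043]): 0.938943 × 0.992043 = 0.931472
Parallel ([0.585084] and [0.931472]): 1 − (1 − 0.585084)(1 − 0.931472) = 0.9716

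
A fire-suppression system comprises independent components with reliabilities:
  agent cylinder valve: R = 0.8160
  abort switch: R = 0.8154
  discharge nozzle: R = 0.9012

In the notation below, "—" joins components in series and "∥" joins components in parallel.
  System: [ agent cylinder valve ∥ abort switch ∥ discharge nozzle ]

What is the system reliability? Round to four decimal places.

Parallel (agent cylinder valve, abort switch, and discharge nozzle): 1 − (1 − 0.816000)(1 − 0.815400)(1 − 0.901200) = 0.9966

0.9966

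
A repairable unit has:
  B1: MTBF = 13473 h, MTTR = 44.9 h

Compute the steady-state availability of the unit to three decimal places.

A(B1) = MTBF/(MTBF+MTTR) = 13473/(13473+44.9) = 0.997

0.997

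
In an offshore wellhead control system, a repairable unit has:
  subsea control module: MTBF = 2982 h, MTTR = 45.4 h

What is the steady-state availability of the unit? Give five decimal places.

0.98500

A(subsea control module) = MTBF/(MTBF+MTTR) = 2982/(2982+45.4) = 0.98500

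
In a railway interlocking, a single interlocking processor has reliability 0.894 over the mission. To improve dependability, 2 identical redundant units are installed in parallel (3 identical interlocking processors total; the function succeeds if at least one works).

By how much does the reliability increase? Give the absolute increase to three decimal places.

0.105

R_before = 0.894
R_after = 1 − (1 − 0.894)^3 = 0.999
ΔR = 0.999 − 0.894 = 0.105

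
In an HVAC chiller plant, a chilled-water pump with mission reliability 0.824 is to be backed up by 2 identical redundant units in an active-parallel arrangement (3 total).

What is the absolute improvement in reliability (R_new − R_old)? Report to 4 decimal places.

0.1705

R_before = 0.824
R_after = 1 − (1 − 0.824)^3 = 0.9945
ΔR = 0.9945 − 0.824 = 0.1705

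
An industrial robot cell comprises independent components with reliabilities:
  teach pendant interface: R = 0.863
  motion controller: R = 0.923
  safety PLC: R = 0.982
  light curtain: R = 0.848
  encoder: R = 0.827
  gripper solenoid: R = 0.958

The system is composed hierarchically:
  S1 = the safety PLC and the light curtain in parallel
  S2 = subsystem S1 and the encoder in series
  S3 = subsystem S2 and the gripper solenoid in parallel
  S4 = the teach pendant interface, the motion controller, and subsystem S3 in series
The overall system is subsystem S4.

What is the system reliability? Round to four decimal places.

0.7907

Parallel (safety PLC and light curtain): 1 − (1 − 0.982000)(1 − 0.848000) = 0.997264
Series ([0.997264] and encoder): 0.997264 × 0.827000 = 0.824737
Parallel ([0.824737] and gripper solenoid): 1 − (1 − 0.824737)(1 − 0.958000) = 0.992639
Series (teach pendant interface, motion controller, and [0.992639]): 0.863000 × 0.923000 × 0.992639 = 0.7907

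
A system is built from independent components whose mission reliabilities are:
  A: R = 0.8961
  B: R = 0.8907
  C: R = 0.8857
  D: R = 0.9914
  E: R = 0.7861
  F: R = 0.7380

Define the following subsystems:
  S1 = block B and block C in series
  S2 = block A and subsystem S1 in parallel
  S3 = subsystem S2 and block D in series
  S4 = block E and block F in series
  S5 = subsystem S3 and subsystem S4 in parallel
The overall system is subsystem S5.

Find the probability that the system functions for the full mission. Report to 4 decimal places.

Series (B and C): 0.890700 × 0.885700 = 0.788893
Parallel (A and [0.788893]): 1 − (1 − 0.896100)(1 − 0.788893) = 0.978066
Series ([0.978066] and D): 0.978066 × 0.991400 = 0.969655
Series (E and F): 0.786100 × 0.738000 = 0.580142
Parallel ([0.969655] and [0.580142]): 1 − (1 − 0.969655)(1 − 0.580142) = 0.9873

0.9873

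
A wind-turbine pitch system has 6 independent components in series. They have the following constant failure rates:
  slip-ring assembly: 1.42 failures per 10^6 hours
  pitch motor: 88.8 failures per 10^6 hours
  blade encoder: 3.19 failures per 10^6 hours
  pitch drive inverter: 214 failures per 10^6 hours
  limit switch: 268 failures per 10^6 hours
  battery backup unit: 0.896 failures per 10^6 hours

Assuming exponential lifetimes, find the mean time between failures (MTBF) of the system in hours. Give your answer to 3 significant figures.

Series of exponential components: λ_sys = Σ λ_i
λ_sys = 0.00000142 + 0.0000888 + 0.00000319 + 0.000214 + 0.000268 + 0.000000896 = 5.7631e-04 /h
MTBF = 1 / λ_sys = 1740 h

1740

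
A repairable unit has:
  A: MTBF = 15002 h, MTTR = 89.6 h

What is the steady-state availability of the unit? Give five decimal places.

A(A) = MTBF/(MTBF+MTTR) = 15002/(15002+89.6) = 0.99406

0.99406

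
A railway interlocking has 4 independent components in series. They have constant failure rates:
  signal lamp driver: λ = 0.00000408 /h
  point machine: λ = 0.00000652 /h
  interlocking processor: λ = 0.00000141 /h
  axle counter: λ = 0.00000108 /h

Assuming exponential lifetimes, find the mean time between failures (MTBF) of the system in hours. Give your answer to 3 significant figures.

76400

Series of exponential components: λ_sys = Σ λ_i
λ_sys = 0.00000408 + 0.00000652 + 0.00000141 + 0.00000108 = 1.3090e-05 /h
MTBF = 1 / λ_sys = 76400 h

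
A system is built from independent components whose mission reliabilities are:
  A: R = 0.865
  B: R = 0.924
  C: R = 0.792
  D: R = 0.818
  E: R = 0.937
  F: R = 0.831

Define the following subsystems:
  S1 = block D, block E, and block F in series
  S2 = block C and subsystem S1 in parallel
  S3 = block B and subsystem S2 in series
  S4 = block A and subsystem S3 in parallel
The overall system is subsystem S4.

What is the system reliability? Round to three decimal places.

Series (D, E, and F): 0.81800 × 0.93700 × 0.83100 = 0.63693
Parallel (C and [0.63693]): 1 − (1 − 0.79200)(1 − 0.63693) = 0.92448
Series (B and [0.92448]): 0.92400 × 0.92448 = 0.85422
Parallel (A and [0.85422]): 1 − (1 − 0.86500)(1 − 0.85422) = 0.980

0.980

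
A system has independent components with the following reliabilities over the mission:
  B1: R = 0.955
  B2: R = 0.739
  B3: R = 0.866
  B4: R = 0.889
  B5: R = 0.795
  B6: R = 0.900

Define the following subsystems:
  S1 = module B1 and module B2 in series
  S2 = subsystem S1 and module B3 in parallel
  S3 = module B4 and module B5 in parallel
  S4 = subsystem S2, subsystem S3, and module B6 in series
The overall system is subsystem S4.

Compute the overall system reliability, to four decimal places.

Series (B1 and B2): 0.955000 × 0.739000 = 0.705745
Parallel ([0.705745] and B3): 1 − (1 − 0.705745)(1 − 0.866000) = 0.960570
Parallel (B4 and B5): 1 − (1 − 0.889000)(1 − 0.795000) = 0.977245
Series ([0.960570], [0.977245], and B6): 0.960570 × 0.977245 × 0.900000 = 0.8448

0.8448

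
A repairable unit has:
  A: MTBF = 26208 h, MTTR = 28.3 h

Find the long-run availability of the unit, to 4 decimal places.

A(A) = MTBF/(MTBF+MTTR) = 26208/(26208+28.3) = 0.9989

0.9989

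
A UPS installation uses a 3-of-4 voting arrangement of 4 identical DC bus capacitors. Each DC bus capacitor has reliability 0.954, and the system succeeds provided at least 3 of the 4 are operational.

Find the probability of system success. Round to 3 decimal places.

R = Σ_{i=3}^{4} C(4,i) p^i (1−p)^{4−i} with p = 0.954
C(4,3)·0.954^3·0.046^1 = 0.15976
C(4,4)·0.954^4·0.046^0 = 0.82831
Sum = 0.988

0.988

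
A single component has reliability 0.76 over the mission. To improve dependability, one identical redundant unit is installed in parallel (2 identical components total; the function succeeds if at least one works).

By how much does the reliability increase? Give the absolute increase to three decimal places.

R_before = 0.76
R_after = 1 − (1 − 0.76)^2 = 0.942
ΔR = 0.942 − 0.76 = 0.182

0.182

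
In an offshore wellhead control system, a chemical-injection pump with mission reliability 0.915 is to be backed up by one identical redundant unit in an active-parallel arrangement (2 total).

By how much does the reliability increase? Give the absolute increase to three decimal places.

0.078

R_before = 0.915
R_after = 1 − (1 − 0.915)^2 = 0.993
ΔR = 0.993 − 0.915 = 0.078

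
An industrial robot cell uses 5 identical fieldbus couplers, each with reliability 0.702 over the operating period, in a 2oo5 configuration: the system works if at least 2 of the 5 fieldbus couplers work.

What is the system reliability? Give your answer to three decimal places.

0.970

R = Σ_{i=2}^{5} C(5,i) p^i (1−p)^{5−i} with p = 0.702
C(5,2)·0.702^2·0.298^3 = 0.13041
C(5,3)·0.702^3·0.298^2 = 0.30722
C(5,4)·0.702^4·0.298^1 = 0.36186
C(5,5)·0.702^5·0.298^0 = 0.17048
Sum = 0.970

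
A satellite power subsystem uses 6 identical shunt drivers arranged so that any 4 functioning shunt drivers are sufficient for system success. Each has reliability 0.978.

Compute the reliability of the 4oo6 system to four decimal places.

R = Σ_{i=4}^{6} C(6,i) p^i (1−p)^{6−i} with p = 0.978
C(6,4)·0.978^4·0.022^2 = 0.006642
C(6,5)·0.978^5·0.022^1 = 0.118105
C(6,6)·0.978^6·0.022^0 = 0.875051
Sum = 0.9998

0.9998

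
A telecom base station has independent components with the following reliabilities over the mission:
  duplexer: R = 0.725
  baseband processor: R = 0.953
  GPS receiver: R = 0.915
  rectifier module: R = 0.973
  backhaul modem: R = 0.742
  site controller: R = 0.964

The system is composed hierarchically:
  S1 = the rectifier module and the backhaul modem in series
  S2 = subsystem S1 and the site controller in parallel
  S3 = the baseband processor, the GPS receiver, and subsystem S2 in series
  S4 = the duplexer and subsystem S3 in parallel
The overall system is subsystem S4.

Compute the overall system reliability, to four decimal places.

Series (rectifier module and backhaul modem): 0.973000 × 0.742000 = 0.721966
Parallel ([0.721966] and site controller): 1 − (1 − 0.721966)(1 − 0.964000) = 0.989991
Series (baseband processor, GPS receiver, and [0.989991]): 0.953000 × 0.915000 × 0.989991 = 0.863267
Parallel (duplexer and [0.863267]): 1 − (1 − 0.725000)(1 − 0.863267) = 0.9624

0.9624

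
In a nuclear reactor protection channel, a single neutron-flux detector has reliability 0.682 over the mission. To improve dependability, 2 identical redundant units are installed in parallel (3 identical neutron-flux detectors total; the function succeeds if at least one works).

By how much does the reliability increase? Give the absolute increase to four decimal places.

0.2858

R_before = 0.682
R_after = 1 − (1 − 0.682)^3 = 0.9678
ΔR = 0.9678 − 0.682 = 0.2858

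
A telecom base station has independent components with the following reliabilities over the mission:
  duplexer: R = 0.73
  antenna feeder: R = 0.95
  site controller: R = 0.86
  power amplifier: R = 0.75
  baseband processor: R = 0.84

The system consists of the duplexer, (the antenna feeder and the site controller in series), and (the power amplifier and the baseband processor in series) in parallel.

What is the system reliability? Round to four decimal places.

Series (antenna feeder and site controller): 0.950000 × 0.860000 = 0.817000
Series (power amplifier and baseband processor): 0.750000 × 0.840000 = 0.630000
Parallel (duplexer, [0.817000], and [0.630000]): 1 − (1 − 0.730000)(1 − 0.817000)(1 − 0.630000) = 0.9817

0.9817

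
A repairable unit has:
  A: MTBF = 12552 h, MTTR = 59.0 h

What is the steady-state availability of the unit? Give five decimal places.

0.99532

A(A) = MTBF/(MTBF+MTTR) = 12552/(12552+59.0) = 0.99532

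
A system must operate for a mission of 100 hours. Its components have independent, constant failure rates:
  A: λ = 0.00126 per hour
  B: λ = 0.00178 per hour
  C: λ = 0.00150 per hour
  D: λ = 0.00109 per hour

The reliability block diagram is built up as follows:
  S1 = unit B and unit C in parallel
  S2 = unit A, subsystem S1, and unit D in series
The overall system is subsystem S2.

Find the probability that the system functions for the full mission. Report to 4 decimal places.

0.7726

R(A) = exp(−0.00126 × 100) = 0.881615
R(B) = exp(−0.00178 × 100) = 0.836942
R(C) = exp(−0.00150 × 100) = 0.860708
R(D) = exp(−0.00109 × 100) = 0.896730
Parallel (B and C): 1 − (1 − 0.836942)(1 − 0.860708) = 0.977287
Series (A, [0.977287], and D): 0.881615 × 0.977287 × 0.896730 = 0.7726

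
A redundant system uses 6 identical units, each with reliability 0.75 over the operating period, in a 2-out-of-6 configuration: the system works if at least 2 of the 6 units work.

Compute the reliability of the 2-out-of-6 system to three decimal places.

R = Σ_{i=2}^{6} C(6,i) p^i (1−p)^{6−i} with p = 0.75
C(6,2)·0.75^2·0.25^4 = 0.03296
C(6,3)·0.75^3·0.25^3 = 0.13184
C(6,4)·0.75^4·0.25^2 = 0.29663
C(6,5)·0.75^5·0.25^1 = 0.35596
C(6,6)·0.75^6·0.25^0 = 0.17798
Sum = 0.995

0.995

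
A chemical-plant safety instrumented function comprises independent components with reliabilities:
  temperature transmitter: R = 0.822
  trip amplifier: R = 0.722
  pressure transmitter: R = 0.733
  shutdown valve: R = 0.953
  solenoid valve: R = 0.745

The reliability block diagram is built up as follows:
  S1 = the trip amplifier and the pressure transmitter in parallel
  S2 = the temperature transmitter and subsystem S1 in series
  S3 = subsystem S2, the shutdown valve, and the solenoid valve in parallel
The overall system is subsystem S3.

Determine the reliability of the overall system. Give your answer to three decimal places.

0.997

Parallel (trip amplifier and pressure transmitter): 1 − (1 − 0.72200)(1 − 0.73300) = 0.92577
Series (temperature transmitter and [0.92577]): 0.82200 × 0.92577 = 0.76098
Parallel ([0.76098], shutdown valve, and solenoid valve): 1 − (1 − 0.76098)(1 − 0.95300)(1 − 0.74500) = 0.997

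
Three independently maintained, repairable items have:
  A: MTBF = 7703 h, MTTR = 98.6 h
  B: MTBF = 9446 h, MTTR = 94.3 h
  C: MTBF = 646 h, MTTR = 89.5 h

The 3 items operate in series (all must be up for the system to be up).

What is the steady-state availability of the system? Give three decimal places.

0.859

A(A) = MTBF/(MTBF+MTTR) = 7703/(7703+98.6) = 0.987362
A(B) = MTBF/(MTBF+MTTR) = 9446/(9446+94.3) = 0.990116
A(C) = MTBF/(MTBF+MTTR) = 646/(646+89.5) = 0.878314
Series availability: 0.987362 × 0.990116 × 0.878314 = 0.859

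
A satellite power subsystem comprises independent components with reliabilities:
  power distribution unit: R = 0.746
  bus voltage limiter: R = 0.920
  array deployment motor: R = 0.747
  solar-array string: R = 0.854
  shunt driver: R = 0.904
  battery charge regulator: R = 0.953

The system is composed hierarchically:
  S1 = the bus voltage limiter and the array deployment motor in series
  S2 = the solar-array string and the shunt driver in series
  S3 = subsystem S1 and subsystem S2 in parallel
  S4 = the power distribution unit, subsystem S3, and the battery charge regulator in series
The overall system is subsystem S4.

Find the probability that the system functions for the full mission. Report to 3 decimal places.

0.660

Series (bus voltage limiter and array deployment motor): 0.92000 × 0.74700 = 0.68724
Series (solar-array string and shunt driver): 0.85400 × 0.90400 = 0.77202
Parallel ([0.68724] and [0.77202]): 1 − (1 − 0.68724)(1 − 0.77202) = 0.92870
Series (power distribution unit, [0.92870], and battery charge regulator): 0.74600 × 0.92870 × 0.95300 = 0.660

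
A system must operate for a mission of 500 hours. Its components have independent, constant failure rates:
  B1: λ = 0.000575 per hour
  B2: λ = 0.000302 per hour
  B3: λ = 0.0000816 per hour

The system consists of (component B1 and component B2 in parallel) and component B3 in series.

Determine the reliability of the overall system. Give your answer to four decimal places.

R(B1) = exp(−0.000575 × 500) = 0.750137
R(B2) = exp(−0.000302 × 500) = 0.859848
R(B3) = exp(−0.0000816 × 500) = 0.960021
Parallel (B1 and B2): 1 − (1 − 0.750137)(1 − 0.859848) = 0.964981
Series ([0.964981] and B3): 0.964981 × 0.960021 = 0.9264

0.9264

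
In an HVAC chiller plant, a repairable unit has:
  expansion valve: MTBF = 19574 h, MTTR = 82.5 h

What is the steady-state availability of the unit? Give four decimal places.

0.9958

A(expansion valve) = MTBF/(MTBF+MTTR) = 19574/(19574+82.5) = 0.9958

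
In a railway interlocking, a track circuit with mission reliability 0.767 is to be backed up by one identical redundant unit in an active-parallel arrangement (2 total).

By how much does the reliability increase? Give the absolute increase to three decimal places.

0.179

R_before = 0.767
R_after = 1 − (1 − 0.767)^2 = 0.946
ΔR = 0.946 − 0.767 = 0.179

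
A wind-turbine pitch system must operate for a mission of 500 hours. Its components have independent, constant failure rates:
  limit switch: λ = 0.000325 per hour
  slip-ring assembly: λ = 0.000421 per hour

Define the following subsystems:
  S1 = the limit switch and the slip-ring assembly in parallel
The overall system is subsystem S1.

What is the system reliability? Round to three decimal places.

0.972

R(limit switch) = exp(−0.000325 × 500) = 0.85002
R(slip-ring assembly) = exp(−0.000421 × 500) = 0.81018
Parallel (limit switch and slip-ring assembly): 1 − (1 − 0.85002)(1 − 0.81018) = 0.972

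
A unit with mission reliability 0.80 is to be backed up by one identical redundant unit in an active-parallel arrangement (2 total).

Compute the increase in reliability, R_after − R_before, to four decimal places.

0.1600

R_before = 0.80
R_after = 1 − (1 − 0.80)^2 = 0.9600
ΔR = 0.9600 − 0.80 = 0.1600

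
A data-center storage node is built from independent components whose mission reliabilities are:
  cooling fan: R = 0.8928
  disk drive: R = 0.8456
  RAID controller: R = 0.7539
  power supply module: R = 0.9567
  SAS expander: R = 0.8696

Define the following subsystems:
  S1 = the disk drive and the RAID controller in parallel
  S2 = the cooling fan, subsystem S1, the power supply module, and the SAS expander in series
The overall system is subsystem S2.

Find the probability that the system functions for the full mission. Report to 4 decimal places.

Parallel (disk drive and RAID controller): 1 − (1 − 0.845600)(1 − 0.753900) = 0.962002
Series (cooling fan, [0.962002], power supply module, and SAS expander): 0.892800 × 0.962002 × 0.956700 × 0.869600 = 0.7145

0.7145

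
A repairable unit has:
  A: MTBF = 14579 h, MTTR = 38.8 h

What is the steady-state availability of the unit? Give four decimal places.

A(A) = MTBF/(MTBF+MTTR) = 14579/(14579+38.8) = 0.9973

0.9973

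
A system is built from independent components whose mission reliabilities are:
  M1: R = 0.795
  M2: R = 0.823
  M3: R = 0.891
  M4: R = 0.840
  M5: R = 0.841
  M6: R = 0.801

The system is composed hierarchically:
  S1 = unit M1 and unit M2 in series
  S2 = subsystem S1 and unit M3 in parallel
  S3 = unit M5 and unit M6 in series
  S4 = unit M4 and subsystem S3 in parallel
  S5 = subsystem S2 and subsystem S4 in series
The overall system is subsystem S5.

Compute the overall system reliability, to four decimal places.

Series (M1 and M2): 0.795000 × 0.823000 = 0.654285
Parallel ([0.654285] and M3): 1 − (1 − 0.654285)(1 − 0.891000) = 0.962317
Series (M5 and M6): 0.841000 × 0.801000 = 0.673641
Parallel (M4 and [0.673641]): 1 − (1 − 0.840000)(1 − 0.673641) = 0.947783
Series ([0.962317] and [0.947783]): 0.962317 × 0.947783 = 0.9121

0.9121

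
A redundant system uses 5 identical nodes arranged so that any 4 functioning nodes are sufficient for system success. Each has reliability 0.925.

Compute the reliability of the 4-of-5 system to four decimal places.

R = Σ_{i=4}^{5} C(5,i) p^i (1−p)^{5−i} with p = 0.925
C(5,4)·0.925^4·0.075^1 = 0.274535
C(5,5)·0.925^5·0.075^0 = 0.677187
Sum = 0.9517

0.9517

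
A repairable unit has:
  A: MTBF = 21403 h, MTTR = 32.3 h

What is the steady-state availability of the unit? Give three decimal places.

0.998

A(A) = MTBF/(MTBF+MTTR) = 21403/(21403+32.3) = 0.998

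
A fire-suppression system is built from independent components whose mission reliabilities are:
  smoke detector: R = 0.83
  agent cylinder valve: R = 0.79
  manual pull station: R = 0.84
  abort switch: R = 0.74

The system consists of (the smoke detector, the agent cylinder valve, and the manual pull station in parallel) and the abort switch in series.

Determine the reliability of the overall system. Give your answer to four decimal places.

0.7358

Parallel (smoke detector, agent cylinder valve, and manual pull station): 1 − (1 − 0.830000)(1 − 0.790000)(1 − 0.840000) = 0.994288
Series ([0.994288] and abort switch): 0.994288 × 0.740000 = 0.7358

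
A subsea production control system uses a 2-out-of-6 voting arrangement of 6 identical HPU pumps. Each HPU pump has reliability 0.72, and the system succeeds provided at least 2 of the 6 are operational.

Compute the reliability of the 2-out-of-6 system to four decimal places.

R = Σ_{i=2}^{6} C(6,i) p^i (1−p)^{6−i} with p = 0.72
C(6,2)·0.72^2·0.28^4 = 0.047796
C(6,3)·0.72^3·0.28^3 = 0.163871
C(6,4)·0.72^4·0.28^2 = 0.316037
C(6,5)·0.72^5·0.28^1 = 0.325066
C(6,6)·0.72^6·0.28^0 = 0.139314
Sum = 0.9921

0.9921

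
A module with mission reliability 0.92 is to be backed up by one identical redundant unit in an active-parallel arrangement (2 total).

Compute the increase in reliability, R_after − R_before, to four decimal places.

R_before = 0.92
R_after = 1 − (1 − 0.92)^2 = 0.9936
ΔR = 0.9936 − 0.92 = 0.0736

0.0736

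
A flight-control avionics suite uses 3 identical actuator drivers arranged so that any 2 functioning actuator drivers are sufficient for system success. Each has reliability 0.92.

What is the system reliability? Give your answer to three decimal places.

R = Σ_{i=2}^{3} C(3,i) p^i (1−p)^{3−i} with p = 0.92
C(3,2)·0.92^2·0.08^1 = 0.20314
C(3,3)·0.92^3·0.08^0 = 0.77869
Sum = 0.982

0.982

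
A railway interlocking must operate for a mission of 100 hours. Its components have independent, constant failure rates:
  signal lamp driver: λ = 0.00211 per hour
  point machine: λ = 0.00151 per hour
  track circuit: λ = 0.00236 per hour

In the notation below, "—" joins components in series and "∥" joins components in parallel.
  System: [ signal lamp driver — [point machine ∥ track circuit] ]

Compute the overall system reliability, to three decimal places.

R(signal lamp driver) = exp(−0.00211 × 100) = 0.80977
R(point machine) = exp(−0.00151 × 100) = 0.85985
R(track circuit) = exp(−0.00236 × 100) = 0.78978
Parallel (point machine and track circuit): 1 − (1 − 0.85985)(1 − 0.78978) = 0.97054
Series (signal lamp driver and [0.97054]): 0.80977 × 0.97054 = 0.786

0.786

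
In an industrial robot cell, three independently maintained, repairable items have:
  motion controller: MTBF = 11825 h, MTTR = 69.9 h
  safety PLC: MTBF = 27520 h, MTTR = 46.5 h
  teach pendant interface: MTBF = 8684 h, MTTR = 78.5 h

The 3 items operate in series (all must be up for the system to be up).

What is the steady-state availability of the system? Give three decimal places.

A(motion controller) = MTBF/(MTBF+MTTR) = 11825/(11825+69.9) = 0.994124
A(safety PLC) = MTBF/(MTBF+MTTR) = 27520/(27520+46.5) = 0.998313
A(teach pendant interface) = MTBF/(MTBF+MTTR) = 8684/(8684+78.5) = 0.991041
Series availability: 0.994124 × 0.998313 × 0.991041 = 0.984

0.984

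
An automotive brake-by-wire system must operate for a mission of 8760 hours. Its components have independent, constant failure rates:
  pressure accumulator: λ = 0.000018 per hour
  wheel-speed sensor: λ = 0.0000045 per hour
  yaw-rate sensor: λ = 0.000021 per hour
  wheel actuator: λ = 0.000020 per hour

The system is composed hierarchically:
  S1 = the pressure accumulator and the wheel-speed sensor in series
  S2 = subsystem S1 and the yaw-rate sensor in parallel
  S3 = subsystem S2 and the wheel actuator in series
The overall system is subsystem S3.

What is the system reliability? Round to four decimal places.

0.8141

R(pressure accumulator) = exp(−0.000018 × 8760) = 0.854123
R(wheel-speed sensor) = exp(−0.0000045 × 8760) = 0.961347
R(yaw-rate sensor) = exp(−0.000021 × 8760) = 0.831969
R(wheel actuator) = exp(−0.000020 × 8760) = 0.839289
Series (pressure accumulator and wheel-speed sensor): 0.854123 × 0.961347 = 0.821109
Parallel ([0.821109] and yaw-rate sensor): 1 − (1 − 0.821109)(1 − 0.831969) = 0.969941
Series ([0.969941] and wheel actuator): 0.969941 × 0.839289 = 0.8141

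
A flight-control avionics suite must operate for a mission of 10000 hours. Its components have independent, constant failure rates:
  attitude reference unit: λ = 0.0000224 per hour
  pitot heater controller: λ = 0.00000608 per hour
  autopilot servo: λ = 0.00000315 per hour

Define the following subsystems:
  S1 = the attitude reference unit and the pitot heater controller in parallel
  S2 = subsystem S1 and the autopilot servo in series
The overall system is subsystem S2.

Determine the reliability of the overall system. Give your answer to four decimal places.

R(attitude reference unit) = exp(−0.0000224 × 10000) = 0.799315
R(pitot heater controller) = exp(−0.00000608 × 10000) = 0.941011
R(autopilot servo) = exp(−0.00000315 × 10000) = 0.968991
Parallel (attitude reference unit and pitot heater controller): 1 − (1 − 0.799315)(1 − 0.941011) = 0.988162
Series ([0.988162] and autopilot servo): 0.988162 × 0.968991 = 0.9575

0.9575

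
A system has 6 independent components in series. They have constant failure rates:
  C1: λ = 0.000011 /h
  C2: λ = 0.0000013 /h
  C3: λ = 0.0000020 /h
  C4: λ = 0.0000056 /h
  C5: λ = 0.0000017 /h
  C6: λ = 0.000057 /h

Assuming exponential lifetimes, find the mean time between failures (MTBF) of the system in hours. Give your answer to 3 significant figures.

12700

Series of exponential components: λ_sys = Σ λ_i
λ_sys = 0.000011 + 0.0000013 + 0.0000020 + 0.0000056 + 0.0000017 + 0.000057 = 7.8600e-05 /h
MTBF = 1 / λ_sys = 12700 h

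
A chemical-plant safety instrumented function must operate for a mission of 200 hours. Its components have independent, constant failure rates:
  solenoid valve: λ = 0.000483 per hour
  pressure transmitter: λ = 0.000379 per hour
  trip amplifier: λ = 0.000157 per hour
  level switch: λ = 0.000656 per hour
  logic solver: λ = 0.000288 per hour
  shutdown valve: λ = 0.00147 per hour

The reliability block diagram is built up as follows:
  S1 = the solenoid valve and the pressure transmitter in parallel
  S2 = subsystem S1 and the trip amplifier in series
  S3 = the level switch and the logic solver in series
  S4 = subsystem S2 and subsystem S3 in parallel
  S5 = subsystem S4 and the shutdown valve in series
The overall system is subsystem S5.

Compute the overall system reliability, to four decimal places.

0.7405

R(solenoid valve) = exp(−0.000483 × 200) = 0.907919
R(pressure transmitter) = exp(−0.000379 × 200) = 0.927002
R(trip amplifier) = exp(−0.000157 × 200) = 0.969088
R(level switch) = exp(−0.000656 × 200) = 0.877042
R(logic solver) = exp(−0.000288 × 200) = 0.944027
R(shutdown valve) = exp(−0.00147 × 200) = 0.745276
Parallel (solenoid valve and pressure transmitter): 1 − (1 − 0.907919)(1 − 0.927002) = 0.993278
Series ([0.993278] and trip amplifier): 0.993278 × 0.969088 = 0.962574
Series (level switch and logic solver): 0.877042 × 0.944027 = 0.827951
Parallel ([0.962574] and [0.827951]): 1 − (1 − 0.962574)(1 − 0.827951) = 0.993561
Series ([0.993561] and shutdown valve): 0.993561 × 0.745276 = 0.7405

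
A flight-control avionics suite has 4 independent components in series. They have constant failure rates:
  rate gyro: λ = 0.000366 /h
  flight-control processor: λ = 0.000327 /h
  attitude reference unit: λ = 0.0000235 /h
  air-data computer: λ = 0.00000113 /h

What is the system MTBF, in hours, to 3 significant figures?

Series of exponential components: λ_sys = Σ λ_i
λ_sys = 0.000366 + 0.000327 + 0.0000235 + 0.00000113 = 7.1763e-04 /h
MTBF = 1 / λ_sys = 1390 h

1390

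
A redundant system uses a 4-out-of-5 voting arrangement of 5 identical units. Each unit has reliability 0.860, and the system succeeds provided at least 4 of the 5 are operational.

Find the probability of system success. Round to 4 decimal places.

0.8533

R = Σ_{i=4}^{5} C(5,i) p^i (1−p)^{5−i} with p = 0.860
C(5,4)·0.860^4·0.140^1 = 0.382906
C(5,5)·0.860^5·0.140^0 = 0.470427
Sum = 0.8533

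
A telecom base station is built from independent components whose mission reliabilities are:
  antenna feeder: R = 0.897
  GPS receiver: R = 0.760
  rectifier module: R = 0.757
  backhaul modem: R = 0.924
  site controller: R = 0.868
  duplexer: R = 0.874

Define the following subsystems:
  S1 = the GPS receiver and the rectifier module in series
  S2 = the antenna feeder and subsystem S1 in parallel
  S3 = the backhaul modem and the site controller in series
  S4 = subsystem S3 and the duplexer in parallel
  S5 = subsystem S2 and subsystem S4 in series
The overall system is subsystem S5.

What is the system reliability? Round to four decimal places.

0.9324

Series (GPS receiver and rectifier module): 0.760000 × 0.757000 = 0.575320
Parallel (antenna feeder and [0.575320]): 1 − (1 − 0.897000)(1 − 0.575320) = 0.956258
Series (backhaul modem and site controller): 0.924000 × 0.868000 = 0.802032
Parallel ([0.802032] and duplexer): 1 − (1 − 0.802032)(1 − 0.874000) = 0.975056
Series ([0.956258] and [0.975056]): 0.956258 × 0.975056 = 0.9324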